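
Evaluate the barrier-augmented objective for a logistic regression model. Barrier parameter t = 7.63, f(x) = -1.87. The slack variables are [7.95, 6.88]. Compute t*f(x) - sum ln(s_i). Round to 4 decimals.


Step 1: Compute log-barrier.
ln values: [2.0732, 1.9286]
phi = -(2.0732 + 1.9286) = -4.0018
Step 2: Compute augmented objective.
t*f(x) = 7.63*-1.87 = -14.2681
Total = -14.2681 - 4.0018 = -18.2699


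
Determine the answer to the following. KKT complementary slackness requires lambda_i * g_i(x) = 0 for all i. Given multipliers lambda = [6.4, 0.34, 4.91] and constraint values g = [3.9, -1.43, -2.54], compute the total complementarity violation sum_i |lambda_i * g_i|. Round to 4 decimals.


KKT complementary slackness check:
lambda_1 * g_1 = 6.4 * 3.9 = 24.96
lambda_2 * g_2 = 0.34 * -1.43 = -0.4862
lambda_3 * g_3 = 4.91 * -2.54 = -12.4714
Total violation = 24.96 + 0.4862 + 12.4714 = 37.9176


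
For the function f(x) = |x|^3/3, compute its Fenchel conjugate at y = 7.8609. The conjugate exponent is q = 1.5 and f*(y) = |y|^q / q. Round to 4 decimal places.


The conjugate exponent q satisfies 1/p + 1/q = 1.
p = 3, so q = 3/(3 - 1) = 1.5
|y|^q = 7.8609^1.5 = 22.0398
f*(7.8609) = 22.0398 / 1.5 = 14.6932


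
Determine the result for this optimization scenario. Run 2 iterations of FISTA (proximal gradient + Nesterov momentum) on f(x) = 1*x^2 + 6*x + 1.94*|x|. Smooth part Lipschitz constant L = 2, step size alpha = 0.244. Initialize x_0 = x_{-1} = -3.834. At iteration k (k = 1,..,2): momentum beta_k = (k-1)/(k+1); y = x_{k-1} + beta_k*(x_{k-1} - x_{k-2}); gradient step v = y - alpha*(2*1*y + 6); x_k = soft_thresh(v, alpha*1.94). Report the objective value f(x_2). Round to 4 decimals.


FISTA on f(x) = 1*x^2 + 6*x + 1.94*|x|
L = 2, alpha = 0.244
Iteration 1: beta = 0.0, y = -3.834 + 0.0*(-3.834 + 3.834) = -3.834
  grad(y) = -1.668, v = y - alpha*grad = -3.427
  prox(v) = soft_thresh(-3.427, 0.4734) = -2.9536
Iteration 2: beta = 0.3333, y = -2.9536 + 0.3333*(-2.9536 + 3.834) = -2.6602
  grad(y) = 0.6796, v = y - alpha*grad = -2.826
  prox(v) = soft_thresh(-2.826, 0.4734) = -2.3527
f(x_2) = 1*(-2.3527)^2 + 6*(-2.3527) + 1.94*|-2.3527| = -4.0168


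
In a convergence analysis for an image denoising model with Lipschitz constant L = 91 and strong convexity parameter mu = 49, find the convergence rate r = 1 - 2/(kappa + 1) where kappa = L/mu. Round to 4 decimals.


Step 1: Compute the condition number.
kappa = L/mu = 91/49 = 1.8571
Step 2: Compute the convergence rate.
r = 1 - 2/(kappa + 1) = 1 - 2*mu/(L + mu) = (L - mu)/(L + mu) = 42/140 = 0.3


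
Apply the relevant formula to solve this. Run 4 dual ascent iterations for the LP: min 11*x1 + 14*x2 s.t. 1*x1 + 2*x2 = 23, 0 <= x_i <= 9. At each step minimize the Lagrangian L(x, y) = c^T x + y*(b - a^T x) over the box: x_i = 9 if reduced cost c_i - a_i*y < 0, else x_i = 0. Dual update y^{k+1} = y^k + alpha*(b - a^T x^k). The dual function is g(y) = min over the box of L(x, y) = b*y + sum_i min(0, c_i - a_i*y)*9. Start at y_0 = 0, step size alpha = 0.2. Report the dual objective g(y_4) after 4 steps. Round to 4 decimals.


Dual ascent for LP: min 11*x1 + 14*x2, 1*x1 + 2*x2 = 23, 0 <= x_i <= 9
Step 1: y^k = 0.0, reduced costs: (11.0, 14.0)
  x^k = (0.0, 0.0), subgradient = b - a^T x = 23.0
  y^{k+1} = 0.0 + 0.2*23.0 = 4.6
Step 2: y^k = 4.6, reduced costs: (6.4, 4.8)
  x^k = (0.0, 0.0), subgradient = b - a^T x = 23.0
  y^{k+1} = 4.6 + 0.2*23.0 = 9.2
Step 3: y^k = 9.2, reduced costs: (1.8, -4.4)
  x^k = (0.0, 9.0), subgradient = b - a^T x = 5.0
  y^{k+1} = 9.2 + 0.2*5.0 = 10.2
Step 4: y^k = 10.2, reduced costs: (0.8, -6.4)
  x^k = (0.0, 9.0), subgradient = b - a^T x = 5.0
  y^{k+1} = 10.2 + 0.2*5.0 = 11.2
Dual objective at y_4 = 11.2: reduced costs (-0.2, -8.4), box minimizer x = (9.0, 9.0)
g(y_4) = b*y + (c1 - a1*y)*x1 + (c2 - a2*y)*x2 = 23*11.2 + (-0.2)*9.0 + (-8.4)*9.0 = 257.6 - 1.8 - 75.6 = 180.2


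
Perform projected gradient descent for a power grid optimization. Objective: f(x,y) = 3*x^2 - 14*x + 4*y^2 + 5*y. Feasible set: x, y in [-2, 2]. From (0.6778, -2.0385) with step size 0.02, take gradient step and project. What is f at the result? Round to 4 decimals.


Step 1: Compute gradient at (0.6778, -2.0385).
grad_x = 2*3*0.6778 - 14 = -9.9332
grad_y = 2*4*-2.0385 + 5 = -11.308
Step 2: Gradient step.
x_raw = 0.6778 - 0.02*-9.9332 = 0.8765
y_raw = -2.0385 - 0.02*-11.308 = -1.8123
Step 3: Project onto [-2, 2].
x_proj = clip(0.8765) = 0.8765
y_proj = clip(-1.8123) = -1.8123
Step 4: Evaluate f.
f(0.8765, -1.8123) = -5.8893


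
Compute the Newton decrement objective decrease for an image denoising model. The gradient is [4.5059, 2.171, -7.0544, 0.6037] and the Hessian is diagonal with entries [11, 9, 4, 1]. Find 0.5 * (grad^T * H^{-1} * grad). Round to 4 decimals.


Step 1: H is diagonal, so H^(-1) * g = [0.4096, 0.2412, -1.7636, 0.6037].
Step 2: g^T H^(-1) g = sum_i g_i^2 / H_ii
  = (4.5059)^2/11 + (2.171)^2/9 + (-7.0544)^2/4 + (0.6037)^2/1
  = 1.8457 + 0.5237 + 12.4411 + 0.3645 = 15.175
Step 3: Objective decrease = 0.5 * g^T H^(-1) g = 7.5875


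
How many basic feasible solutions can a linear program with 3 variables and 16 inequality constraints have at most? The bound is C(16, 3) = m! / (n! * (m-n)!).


Each vertex corresponds to some choice of n active constraints out of m, so the number of vertices is at most C(m, n) = m! / (n!(m-n)!).
m = 16, n = 3
Numerator: 16 * 15 * 14
Denominator: 3! = 6
C(16, 3) = 560


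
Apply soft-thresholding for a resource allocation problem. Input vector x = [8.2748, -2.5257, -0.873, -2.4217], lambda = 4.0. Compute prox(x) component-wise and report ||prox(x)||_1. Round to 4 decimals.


Soft-thresholding with lambda = 4.0:
prox(8.2748) = sign(8.2748)*max(|8.2748| - 4.0, 0) = 4.2748
prox(-2.5257) = sign(-2.5257)*max(|-2.5257| - 4.0, 0) = 0.0
prox(-0.873) = sign(-0.873)*max(|-0.873| - 4.0, 0) = 0.0
prox(-2.4217) = sign(-2.4217)*max(|-2.4217| - 4.0, 0) = 0.0
prox(x) = [4.2748, 0.0, 0.0, 0.0]
||prox(x)||_1 = 4.2748 + 0.0 + 0.0 + 0.0 = 4.2748


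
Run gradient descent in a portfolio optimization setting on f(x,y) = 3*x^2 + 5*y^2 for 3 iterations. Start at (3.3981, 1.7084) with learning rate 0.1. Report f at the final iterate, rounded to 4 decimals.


Gradient descent on f(x,y) = 3*x^2 + 5*y^2.
Starting point: (3.3981, 1.7084), alpha = 0.1
Step 1: grad_x = 2*3*3.3981 = 20.3886, grad_y = 2*5*1.7084 = 17.084
  x_1 = 3.3981 - 0.1*20.3886 = 1.3592
  y_1 = 1.7084 - 0.1*17.084 = -0.0
Step 2: grad_x = 2*3*1.3592 = 8.1554, grad_y = 2*5*-0.0 = -0.0
  x_2 = 1.3592 - 0.1*8.1554 = 0.5437
  y_2 = -0.0 - 0.1*-0.0 = 0.0
Step 3: grad_x = 2*3*0.5437 = 3.2622, grad_y = 2*5*0.0 = 0.0
  x_3 = 0.5437 - 0.1*3.2622 = 0.2175
  y_3 = 0.0 - 0.1*0.0 = 0.0
f(0.2175, 0.0) = 3*0.2175^2 + 5*0.0^2 = 0.1419


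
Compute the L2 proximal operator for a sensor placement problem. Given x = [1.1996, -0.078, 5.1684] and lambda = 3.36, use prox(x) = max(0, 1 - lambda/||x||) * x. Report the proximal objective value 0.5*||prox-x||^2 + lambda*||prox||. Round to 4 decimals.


Step 1: Compute ||x||.
||x|| = 5.3064
Step 2: Compute scaling factor.
scale = max(0, 1 - 3.36/5.3064) = 0.3668
Step 3: prox(x) = [0.44, -0.0286, 1.8958]
||prox(x)|| = 1.9464
Step 4: Proximal objective.
0.5*||prox-x||^2 = 5.6448
lambda*||prox|| = 6.5399
Total = 12.1846


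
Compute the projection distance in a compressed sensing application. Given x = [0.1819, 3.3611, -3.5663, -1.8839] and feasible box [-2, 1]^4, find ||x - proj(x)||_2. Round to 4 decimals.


Project each component onto [-2, 1].
clip(0.1819) = 0.1819, clip(3.3611) = 1.0, clip(-3.5663) = -2.0, clip(-1.8839) = -1.8839
Projection = [0.1819, 1.0, -2.0, -1.8839]
Squared diffs: [0.0, 5.5748, 2.4533, 0.0]
Distance = sqrt(8.0281) = 2.8334


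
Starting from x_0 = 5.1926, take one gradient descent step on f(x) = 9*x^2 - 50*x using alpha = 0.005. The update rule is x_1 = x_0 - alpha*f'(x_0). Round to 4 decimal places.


We compute the gradient at x_0 and apply the update.
f'(x) = 18*x - 50
f'(5.1926) = 18*5.1926 - 50 = 43.4668
x_1 = 5.1926 - 0.005*43.4668 = 4.9753


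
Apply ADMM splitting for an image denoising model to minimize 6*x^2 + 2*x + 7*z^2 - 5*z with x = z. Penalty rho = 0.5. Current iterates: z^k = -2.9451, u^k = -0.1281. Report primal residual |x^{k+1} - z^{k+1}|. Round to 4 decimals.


ADMM iteration with rho = 0.5, z^k = -2.9451, u^k = -0.1281
Step 1: x-update.
Minimize 6*x^2 + 2*x + (0.5/2)*(x + 2.9451 - 0.1281)^2
FOC: (2*6 + 0.5)*x = -2 + 0.5*(-2.9451 + 0.1281)
x^{k+1} = -0.2727
Step 2: z-update.
Minimize 7*z^2 - 5*z + (0.5/2)*(-0.2727 - z - 0.1281)^2
FOC: (2*7 + 0.5)*z = 5 + 0.5*(-0.2727 - 0.1281)
z^{k+1} = 0.331
Step 3: u-update.
u^{k+1} = -0.1281 - 0.2727 - 0.331 = -0.7318
Step 4: Primal residual = |-0.2727 - 0.331| = 0.6037


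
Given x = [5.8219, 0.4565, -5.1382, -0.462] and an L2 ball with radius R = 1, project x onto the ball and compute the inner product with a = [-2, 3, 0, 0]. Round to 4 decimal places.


Step 1: Compute ||x|| (intermediates to 6 decimals).
||x|| = sqrt(5.8219^2 + 0.4565^2 + (-5.1382)^2 + (-0.462)^2) = 7.792141
Step 2: Project.
Since ||x|| > R, scale = R/||x|| = 1/7.792141 = 0.128334, proj(x) = scale * x
proj(x) = [0.747148, 0.058584, -0.659406, -0.05929]
Step 3: Dot product.
a^T * proj(x) = -2*0.747148 + 3*0.058584 + 0*(-0.659406) + 0*(-0.05929) = -1.3185


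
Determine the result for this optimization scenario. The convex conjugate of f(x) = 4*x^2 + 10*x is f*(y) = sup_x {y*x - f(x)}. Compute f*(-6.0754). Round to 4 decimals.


f*(y) = sup_x {y*x - a*x^2 - b*x} = sup_x {(y-b)*x - a*x^2}
FOC: (y - b) - 2a*x = 0 => x* = (y - b)/(2a)
x* = (-6.0754 - 10)/(2*4) = -2.0094
f*(-6.0754) = (y-b)^2/(4a) = (-6.0754 - 10)^2/(4*4)
= 258.4185/16 = 16.1512


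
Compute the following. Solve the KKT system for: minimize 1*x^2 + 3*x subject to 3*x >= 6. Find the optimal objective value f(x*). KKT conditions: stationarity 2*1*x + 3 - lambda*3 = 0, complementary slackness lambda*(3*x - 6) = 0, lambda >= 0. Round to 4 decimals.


Step 1: Try lambda = 0 (constraint inactive).
x_unc = -3/(2*1) = -1.5
Check: 3*-1.5 = -4.5 < 6 -- violated!
Step 2: Constraint must be active: 3*x = 6
x* = 6/3 = 2.0
lambda = (2*1*2.0 + 3)/3 = 2.3333
Step 3: Compute optimal value.
f(x*) = 1*2.0^2 + 3*2.0 = 10.0


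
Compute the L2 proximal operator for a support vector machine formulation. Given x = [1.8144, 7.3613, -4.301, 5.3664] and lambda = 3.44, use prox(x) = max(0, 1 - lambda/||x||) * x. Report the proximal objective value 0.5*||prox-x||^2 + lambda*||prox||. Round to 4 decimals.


Step 1: Compute ||x||.
||x|| = 10.2361
Step 2: Compute scaling factor.
scale = max(0, 1 - 3.44/10.2361) = 0.6639
Step 3: prox(x) = [1.2046, 4.8874, -2.8556, 3.5629]
||prox(x)|| = 6.7961
Step 4: Proximal objective.
0.5*||prox-x||^2 = 5.9168
lambda*||prox|| = 23.3786
Total = 29.2954


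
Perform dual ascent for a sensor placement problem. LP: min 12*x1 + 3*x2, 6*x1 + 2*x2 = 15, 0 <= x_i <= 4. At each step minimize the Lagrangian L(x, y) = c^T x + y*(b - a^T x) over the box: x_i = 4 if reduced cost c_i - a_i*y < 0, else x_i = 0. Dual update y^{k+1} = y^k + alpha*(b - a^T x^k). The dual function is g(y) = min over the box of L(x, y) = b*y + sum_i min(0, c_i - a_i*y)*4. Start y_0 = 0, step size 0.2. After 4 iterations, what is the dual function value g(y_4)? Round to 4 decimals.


Dual ascent for LP: min 12*x1 + 3*x2, 6*x1 + 2*x2 = 15, 0 <= x_i <= 4
Step 1: y^k = 0.0, reduced costs: (12.0, 3.0)
  x^k = (0.0, 0.0), subgradient = b - a^T x = 15.0
  y^{k+1} = 0.0 + 0.2*15.0 = 3.0
Step 2: y^k = 3.0, reduced costs: (-6.0, -3.0)
  x^k = (4.0, 4.0), subgradient = b - a^T x = -17.0
  y^{k+1} = 3.0 + 0.2*-17.0 = -0.4
Step 3: y^k = -0.4, reduced costs: (14.4, 3.8)
  x^k = (0.0, 0.0), subgradient = b - a^T x = 15.0
  y^{k+1} = -0.4 + 0.2*15.0 = 2.6
Step 4: y^k = 2.6, reduced costs: (-3.6, -2.2)
  x^k = (4.0, 4.0), subgradient = b - a^T x = -17.0
  y^{k+1} = 2.6 + 0.2*-17.0 = -0.8
Dual objective at y_4 = -0.8: reduced costs (16.8, 4.6), box minimizer x = (0.0, 0.0)
g(y_4) = b*y + (c1 - a1*y)*x1 + (c2 - a2*y)*x2 = 15*(-0.8) + 16.8*0.0 + 4.6*0.0 = -12.0 + 0.0 + 0.0 = -12.0


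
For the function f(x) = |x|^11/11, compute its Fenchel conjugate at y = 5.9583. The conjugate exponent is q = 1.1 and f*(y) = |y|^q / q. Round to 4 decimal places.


The conjugate exponent q satisfies 1/p + 1/q = 1.
p = 11, so q = 11/(11 - 1) = 1.1
|y|^q = 5.9583^1.1 = 7.1225
f*(5.9583) = 7.1225 / 1.1 = 6.475


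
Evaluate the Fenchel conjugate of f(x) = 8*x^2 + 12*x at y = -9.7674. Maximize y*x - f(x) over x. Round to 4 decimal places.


f*(y) = sup_x {y*x - a*x^2 - b*x} = sup_x {(y-b)*x - a*x^2}
FOC: (y - b) - 2a*x = 0 => x* = (y - b)/(2a)
x* = (-9.7674 - 12)/(2*8) = -1.3605
f*(-9.7674) = (y-b)^2/(4a) = (-9.7674 - 12)^2/(4*8)
= 473.8197/32 = 14.8069


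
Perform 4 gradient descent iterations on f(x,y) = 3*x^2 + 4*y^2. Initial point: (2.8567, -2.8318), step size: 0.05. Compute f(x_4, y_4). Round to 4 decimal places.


Gradient descent on f(x,y) = 3*x^2 + 4*y^2.
Starting point: (2.8567, -2.8318), alpha = 0.05
Step 1: grad_x = 2*3*2.8567 = 17.1402, grad_y = 2*4*-2.8318 = -22.6544
  x_1 = 2.8567 - 0.05*17.1402 = 1.9997
  y_1 = -2.8318 - 0.05*-22.6544 = -1.6991
Step 2: grad_x = 2*3*1.9997 = 11.9981, grad_y = 2*4*-1.6991 = -13.5926
  x_2 = 1.9997 - 0.05*11.9981 = 1.3998
  y_2 = -1.6991 - 0.05*-13.5926 = -1.0194
Step 3: grad_x = 2*3*1.3998 = 8.3987, grad_y = 2*4*-1.0194 = -8.1556
  x_3 = 1.3998 - 0.05*8.3987 = 0.9798
  y_3 = -1.0194 - 0.05*-8.1556 = -0.6117
Step 4: grad_x = 2*3*0.9798 = 5.8791, grad_y = 2*4*-0.6117 = -4.8934
  x_4 = 0.9798 - 0.05*5.8791 = 0.6859
  y_4 = -0.6117 - 0.05*-4.8934 = -0.367
f(0.6859, -0.367) = 3*0.6859^2 + 4*(-0.367)^2 = 1.9501


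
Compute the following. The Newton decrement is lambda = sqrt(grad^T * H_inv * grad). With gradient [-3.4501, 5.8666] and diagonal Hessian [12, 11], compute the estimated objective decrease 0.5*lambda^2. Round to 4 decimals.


Step 1: H is diagonal, so H^(-1) * g = [-0.2875, 0.5333].
Step 2: g^T H^(-1) g = sum_i g_i^2 / H_ii
  = (-3.4501)^2/12 + (5.8666)^2/11
  = 0.9919 + 3.1288 = 4.1208
Step 3: Objective decrease = 0.5 * g^T H^(-1) g = 2.0604


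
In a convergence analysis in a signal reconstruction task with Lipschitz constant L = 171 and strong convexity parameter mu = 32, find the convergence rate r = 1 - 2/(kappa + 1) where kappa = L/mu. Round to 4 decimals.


Step 1: Compute the condition number.
kappa = L/mu = 171/32 = 5.3438
Step 2: Compute the convergence rate.
r = 1 - 2/(kappa + 1) = 1 - 2*mu/(L + mu) = (L - mu)/(L + mu) = 139/203 = 0.6847


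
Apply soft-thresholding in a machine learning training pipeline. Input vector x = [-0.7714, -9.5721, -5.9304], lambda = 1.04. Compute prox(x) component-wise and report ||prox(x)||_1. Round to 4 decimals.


Soft-thresholding with lambda = 1.04:
prox(-0.7714) = sign(-0.7714)*max(|-0.7714| - 1.04, 0) = 0.0
prox(-9.5721) = sign(-9.5721)*max(|-9.5721| - 1.04, 0) = -8.5321
prox(-5.9304) = sign(-5.9304)*max(|-5.9304| - 1.04, 0) = -4.8904
prox(x) = [0.0, -8.5321, -4.8904]
||prox(x)||_1 = 0.0 + 8.5321 + 4.8904 = 13.4225


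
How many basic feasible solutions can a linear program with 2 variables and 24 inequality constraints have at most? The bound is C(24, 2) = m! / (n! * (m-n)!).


Each vertex corresponds to some choice of n active constraints out of m, so the number of vertices is at most C(m, n) = m! / (n!(m-n)!).
m = 24, n = 2
Numerator: 24 * 23
Denominator: 2! = 2
C(24, 2) = 276


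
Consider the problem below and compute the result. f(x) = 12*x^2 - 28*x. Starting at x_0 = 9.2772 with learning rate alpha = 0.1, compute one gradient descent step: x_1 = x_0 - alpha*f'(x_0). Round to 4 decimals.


We compute the gradient at x_0 and apply the update.
f'(x) = 24*x - 28
f'(9.2772) = 24*9.2772 - 28 = 194.6528
x_1 = 9.2772 - 0.1*194.6528 = -10.1881


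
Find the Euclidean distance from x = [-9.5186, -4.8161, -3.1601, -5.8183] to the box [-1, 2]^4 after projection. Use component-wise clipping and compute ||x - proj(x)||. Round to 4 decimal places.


Project each component onto [-1, 2].
clip(-9.5186) = -1.0, clip(-4.8161) = -1.0, clip(-3.1601) = -1.0, clip(-5.8183) = -1.0
Projection = [-1.0, -1.0, -1.0, -1.0]
Squared diffs: [72.5665, 14.5626, 4.666, 23.216]
Distance = sqrt(115.0111) = 10.7243


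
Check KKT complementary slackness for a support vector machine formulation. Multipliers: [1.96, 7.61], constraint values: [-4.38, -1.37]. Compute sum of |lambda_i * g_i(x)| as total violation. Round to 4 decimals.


KKT complementary slackness check:
lambda_1 * g_1 = 1.96 * -4.38 = -8.5848
lambda_2 * g_2 = 7.61 * -1.37 = -10.4257
Total violation = 8.5848 + 10.4257 = 19.0105


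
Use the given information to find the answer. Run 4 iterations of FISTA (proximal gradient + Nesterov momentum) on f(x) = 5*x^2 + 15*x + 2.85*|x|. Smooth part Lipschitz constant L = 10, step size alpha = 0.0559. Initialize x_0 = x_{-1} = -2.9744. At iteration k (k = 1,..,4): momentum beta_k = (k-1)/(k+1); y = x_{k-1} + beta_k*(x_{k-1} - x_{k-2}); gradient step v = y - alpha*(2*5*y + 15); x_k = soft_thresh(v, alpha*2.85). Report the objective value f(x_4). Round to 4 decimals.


FISTA on f(x) = 5*x^2 + 15*x + 2.85*|x|
L = 10, alpha = 0.0559
Iteration 1: beta = 0.0, y = -2.9744 + 0.0*(-2.9744 + 2.9744) = -2.9744
  grad(y) = -14.744, v = y - alpha*grad = -2.1502
  prox(v) = soft_thresh(-2.1502, 0.1593) = -1.9909
Iteration 2: beta = 0.3333, y = -1.9909 + 0.3333*(-1.9909 + 2.9744) = -1.6631
  grad(y) = -1.6306, v = y - alpha*grad = -1.5719
  prox(v) = soft_thresh(-1.5719, 0.1593) = -1.4126
Iteration 3: beta = 0.5, y = -1.4126 + 0.5*(-1.4126 + 1.9909) = -1.1234
  grad(y) = 3.7656, v = y - alpha*grad = -1.3339
  prox(v) = soft_thresh(-1.3339, 0.1593) = -1.1746
Iteration 4: beta = 0.6, y = -1.1746 + 0.6*(-1.1746 + 1.4126) = -1.0318
  grad(y) = 4.6816, v = y - alpha*grad = -1.2935
  prox(v) = soft_thresh(-1.2935, 0.1593) = -1.1342
f(x_4) = 5*(-1.1342)^2 + 15*(-1.1342) + 2.85*|-1.1342| = -7.3485


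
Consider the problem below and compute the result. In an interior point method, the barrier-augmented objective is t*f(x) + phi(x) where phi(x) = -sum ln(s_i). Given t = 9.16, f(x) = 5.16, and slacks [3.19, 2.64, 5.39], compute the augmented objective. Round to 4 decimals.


Step 1: Compute log-barrier.
ln values: [1.16, 0.9708, 1.6845]
phi = -(1.16 + 0.9708 + 1.6845) = -3.8153
Step 2: Compute augmented objective.
t*f(x) = 9.16*5.16 = 47.2656
Total = 47.2656 - 3.8153 = 43.4503


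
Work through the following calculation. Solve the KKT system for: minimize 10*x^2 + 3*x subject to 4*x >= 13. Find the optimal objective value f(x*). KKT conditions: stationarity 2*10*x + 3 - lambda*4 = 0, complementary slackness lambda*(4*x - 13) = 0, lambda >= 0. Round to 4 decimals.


Step 1: Try lambda = 0 (constraint inactive).
x_unc = -3/(2*10) = -0.15
Check: 4*-0.15 = -0.6 < 13 -- violated!
Step 2: Constraint must be active: 4*x = 13
x* = 13/4 = 3.25
lambda = (2*10*3.25 + 3)/4 = 17.0
Step 3: Compute optimal value.
f(x*) = 10*3.25^2 + 3*3.25 = 115.375


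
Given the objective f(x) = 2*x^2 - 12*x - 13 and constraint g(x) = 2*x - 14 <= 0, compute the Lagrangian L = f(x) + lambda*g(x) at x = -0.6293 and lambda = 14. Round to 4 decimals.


Step 1: Evaluate f(x).
f(-0.6293) = 2*(-0.6293)^2 - 12*(-0.6293) - 13 = -4.6564
Step 2: Evaluate g(x).
g(-0.6293) = 2*-0.6293 - 14 = -15.2586
Step 3: Compute Lagrangian.
L = -4.6564 + 14*-15.2586 = -218.2768


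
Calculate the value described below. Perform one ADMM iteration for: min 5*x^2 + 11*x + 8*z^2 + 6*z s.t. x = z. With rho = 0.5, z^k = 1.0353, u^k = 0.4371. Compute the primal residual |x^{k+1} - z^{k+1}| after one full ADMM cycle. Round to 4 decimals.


ADMM iteration with rho = 0.5, z^k = 1.0353, u^k = 0.4371
Step 1: x-update.
Minimize 5*x^2 + 11*x + (0.5/2)*(x - 1.0353 + 0.4371)^2
FOC: (2*5 + 0.5)*x = -11 + 0.5*(1.0353 - 0.4371)
x^{k+1} = -1.0191
Step 2: z-update.
Minimize 8*z^2 + 6*z + (0.5/2)*(-1.0191 - z + 0.4371)^2
FOC: (2*8 + 0.5)*z = -6 + 0.5*(-1.0191 + 0.4371)
z^{k+1} = -0.3813
Step 3: u-update.
u^{k+1} = 0.4371 - 1.0191 + 0.3813 = -0.2008
Step 4: Primal residual = |-1.0191 + 0.3813| = 0.6379


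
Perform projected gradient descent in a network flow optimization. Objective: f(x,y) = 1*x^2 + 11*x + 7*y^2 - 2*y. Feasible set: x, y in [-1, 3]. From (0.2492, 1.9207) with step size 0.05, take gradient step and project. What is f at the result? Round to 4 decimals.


Step 1: Compute gradient at (0.2492, 1.9207).
grad_x = 2*1*0.2492 + 11 = 11.4984
grad_y = 2*7*1.9207 - 2 = 24.8898
Step 2: Gradient step.
x_raw = 0.2492 - 0.05*11.4984 = -0.3257
y_raw = 1.9207 - 0.05*24.8898 = 0.6762
Step 3: Project onto [-1, 3].
x_proj = clip(-0.3257) = -0.3257
y_proj = clip(0.6762) = 0.6762
Step 4: Evaluate f.
f(-0.3257, 0.6762) = -1.6284


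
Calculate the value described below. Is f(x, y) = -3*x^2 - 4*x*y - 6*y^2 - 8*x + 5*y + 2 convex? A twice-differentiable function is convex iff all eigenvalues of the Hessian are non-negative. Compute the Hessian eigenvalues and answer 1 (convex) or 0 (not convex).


The Hessian of f(x,y) = -3*x^2 - 4*x*y - 6*y^2 - 8*x + 5*y + 2 is:
H = [[-6, -4], [-4, -12]]
Trace = -6 - 12 = -18
Determinant = -6*-12 - (-4)^2 = 56
Discriminant = (-18)^2 - 4*56 = 100.0
Eigenvalues: lambda_1 = -14.0, lambda_2 = -4.0
The function is not convex.

0


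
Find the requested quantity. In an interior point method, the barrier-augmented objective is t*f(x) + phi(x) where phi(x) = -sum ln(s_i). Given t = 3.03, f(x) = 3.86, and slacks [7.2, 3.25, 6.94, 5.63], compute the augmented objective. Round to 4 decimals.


Step 1: Compute log-barrier.
ln values: [1.9741, 1.1787, 1.9373, 1.7281]
phi = -(1.9741 + 1.1787 + 1.9373 + 1.7281) = -6.8181
Step 2: Compute augmented objective.
t*f(x) = 3.03*3.86 = 11.6958
Total = 11.6958 - 6.8181 = 4.8777


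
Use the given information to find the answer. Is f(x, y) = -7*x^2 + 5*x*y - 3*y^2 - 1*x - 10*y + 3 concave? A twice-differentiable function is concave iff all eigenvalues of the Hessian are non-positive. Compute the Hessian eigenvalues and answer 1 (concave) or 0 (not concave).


The Hessian of f(x,y) = -7*x^2 + 5*x*y - 3*y^2 - 1*x - 10*y + 3 is:
H = [[-14, 5], [5, -6]]
Trace = -14 - 6 = -20
Determinant = -14*-6 - (5)^2 = 59
Discriminant = (-20)^2 - 4*59 = 164.0
Eigenvalues: lambda_1 = -16.4031, lambda_2 = -3.5969
The function is concave.

1


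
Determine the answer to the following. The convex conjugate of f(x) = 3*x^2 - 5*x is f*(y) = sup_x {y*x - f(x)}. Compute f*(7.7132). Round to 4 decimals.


f*(y) = sup_x {y*x - a*x^2 - b*x} = sup_x {(y-b)*x - a*x^2}
FOC: (y - b) - 2a*x = 0 => x* = (y - b)/(2a)
x* = (7.7132 + 5)/(2*3) = 2.1189
f*(7.7132) = (y-b)^2/(4a) = (7.7132 + 5)^2/(4*3)
= 161.6255/12 = 13.4688


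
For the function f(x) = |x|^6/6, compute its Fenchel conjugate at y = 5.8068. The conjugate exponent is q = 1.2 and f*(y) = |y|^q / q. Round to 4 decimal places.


The conjugate exponent q satisfies 1/p + 1/q = 1.
p = 6, so q = 6/(6 - 1) = 1.2
|y|^q = 5.8068^1.2 = 8.2551
f*(5.8068) = 8.2551 / 1.2 = 6.8793


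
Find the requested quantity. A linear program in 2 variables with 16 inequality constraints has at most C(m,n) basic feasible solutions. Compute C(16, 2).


Each vertex corresponds to some choice of n active constraints out of m, so the number of vertices is at most C(m, n) = m! / (n!(m-n)!).
m = 16, n = 2
Numerator: 16 * 15
Denominator: 2! = 2
C(16, 2) = 120


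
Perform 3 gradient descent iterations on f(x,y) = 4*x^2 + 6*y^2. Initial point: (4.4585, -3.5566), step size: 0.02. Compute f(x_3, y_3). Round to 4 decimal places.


Gradient descent on f(x,y) = 4*x^2 + 6*y^2.
Starting point: (4.4585, -3.5566), alpha = 0.02
Step 1: grad_x = 2*4*4.4585 = 35.668, grad_y = 2*6*-3.5566 = -42.6792
  x_1 = 4.4585 - 0.02*35.668 = 3.7451
  y_1 = -3.5566 - 0.02*-42.6792 = -2.703
Step 2: grad_x = 2*4*3.7451 = 29.9611, grad_y = 2*6*-2.703 = -32.4362
  x_2 = 3.7451 - 0.02*29.9611 = 3.1459
  y_2 = -2.703 - 0.02*-32.4362 = -2.0543
Step 3: grad_x = 2*4*3.1459 = 25.1673, grad_y = 2*6*-2.0543 = -24.6515
  x_3 = 3.1459 - 0.02*25.1673 = 2.6426
  y_3 = -2.0543 - 0.02*-24.6515 = -1.5613
f(2.6426, -1.5613) = 4*2.6426^2 + 6*(-1.5613)^2 = 42.558


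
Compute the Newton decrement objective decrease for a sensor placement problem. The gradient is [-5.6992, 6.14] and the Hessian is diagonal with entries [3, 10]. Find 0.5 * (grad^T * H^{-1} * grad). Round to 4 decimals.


Step 1: H is diagonal, so H^(-1) * g = [-1.8997, 0.614].
Step 2: g^T H^(-1) g = sum_i g_i^2 / H_ii
  = (-5.6992)^2/3 + (6.14)^2/10
  = 10.827 + 3.77 = 14.5969
Step 3: Objective decrease = 0.5 * g^T H^(-1) g = 7.2985


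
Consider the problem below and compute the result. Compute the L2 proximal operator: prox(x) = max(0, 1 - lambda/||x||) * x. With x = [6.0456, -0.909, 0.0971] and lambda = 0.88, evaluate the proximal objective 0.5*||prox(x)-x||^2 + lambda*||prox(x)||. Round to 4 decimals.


Step 1: Compute ||x||.
||x|| = 6.1143
Step 2: Compute scaling factor.
scale = max(0, 1 - 0.88/6.1143) = 0.8561
Step 3: prox(x) = [5.1755, -0.7782, 0.0831]
||prox(x)|| = 5.2343
Step 4: Proximal objective.
0.5*||prox-x||^2 = 0.3872
lambda*||prox|| = 4.6062
Total = 4.9934


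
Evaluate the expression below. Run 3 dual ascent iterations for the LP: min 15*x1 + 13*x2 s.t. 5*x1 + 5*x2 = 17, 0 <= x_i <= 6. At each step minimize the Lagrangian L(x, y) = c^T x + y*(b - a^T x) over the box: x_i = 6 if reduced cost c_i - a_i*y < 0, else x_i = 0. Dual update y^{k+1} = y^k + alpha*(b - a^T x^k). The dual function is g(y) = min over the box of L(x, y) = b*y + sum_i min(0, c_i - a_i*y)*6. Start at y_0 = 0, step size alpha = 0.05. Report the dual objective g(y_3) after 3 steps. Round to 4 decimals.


Dual ascent for LP: min 15*x1 + 13*x2, 5*x1 + 5*x2 = 17, 0 <= x_i <= 6
Step 1: y^k = 0.0, reduced costs: (15.0, 13.0)
  x^k = (0.0, 0.0), subgradient = b - a^T x = 17.0
  y^{k+1} = 0.0 + 0.05*17.0 = 0.85
Step 2: y^k = 0.85, reduced costs: (10.75, 8.75)
  x^k = (0.0, 0.0), subgradient = b - a^T x = 17.0
  y^{k+1} = 0.85 + 0.05*17.0 = 1.7
Step 3: y^k = 1.7, reduced costs: (6.5, 4.5)
  x^k = (0.0, 0.0), subgradient = b - a^T x = 17.0
  y^{k+1} = 1.7 + 0.05*17.0 = 2.55
Dual objective at y_3 = 2.55: reduced costs (2.25, 0.25), box minimizer x = (0.0, 0.0)
g(y_3) = b*y + (c1 - a1*y)*x1 + (c2 - a2*y)*x2 = 17*2.55 + 2.25*0.0 + 0.25*0.0 = 43.35 + 0.0 + 0.0 = 43.35


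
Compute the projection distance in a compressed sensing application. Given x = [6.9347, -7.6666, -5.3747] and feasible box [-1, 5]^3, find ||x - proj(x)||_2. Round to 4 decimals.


Project each component onto [-1, 5].
clip(6.9347) = 5.0, clip(-7.6666) = -1.0, clip(-5.3747) = -1.0
Projection = [5.0, -1.0, -1.0]
Squared diffs: [3.7431, 44.4436, 19.138]
Distance = sqrt(67.3247) = 8.2052


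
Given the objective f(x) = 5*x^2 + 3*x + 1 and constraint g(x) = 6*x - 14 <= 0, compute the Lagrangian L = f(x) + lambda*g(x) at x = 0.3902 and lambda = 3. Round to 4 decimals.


Step 1: Evaluate f(x).
f(0.3902) = 5*0.3902^2 + 3*0.3902 + 1 = 2.9319
Step 2: Evaluate g(x).
g(0.3902) = 6*0.3902 - 14 = -11.6588
Step 3: Compute Lagrangian.
L = 2.9319 + 3*-11.6588 = -32.0445


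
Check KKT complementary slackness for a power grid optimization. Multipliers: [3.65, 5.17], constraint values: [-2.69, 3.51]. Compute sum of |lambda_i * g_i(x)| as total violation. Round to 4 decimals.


KKT complementary slackness check:
lambda_1 * g_1 = 3.65 * -2.69 = -9.8185
lambda_2 * g_2 = 5.17 * 3.51 = 18.1467
Total violation = 9.8185 + 18.1467 = 27.9652


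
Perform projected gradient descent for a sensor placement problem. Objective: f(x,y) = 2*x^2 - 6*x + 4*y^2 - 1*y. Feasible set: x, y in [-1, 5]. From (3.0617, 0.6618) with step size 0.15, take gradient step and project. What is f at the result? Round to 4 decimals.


Step 1: Compute gradient at (3.0617, 0.6618).
grad_x = 2*2*3.0617 - 6 = 6.2468
grad_y = 2*4*0.6618 - 1 = 4.2944
Step 2: Gradient step.
x_raw = 3.0617 - 0.15*6.2468 = 2.1247
y_raw = 0.6618 - 0.15*4.2944 = 0.0176
Step 3: Project onto [-1, 5].
x_proj = clip(2.1247) = 2.1247
y_proj = clip(0.0176) = 0.0176
Step 4: Evaluate f.
f(2.1247, 0.0176) = -3.7359


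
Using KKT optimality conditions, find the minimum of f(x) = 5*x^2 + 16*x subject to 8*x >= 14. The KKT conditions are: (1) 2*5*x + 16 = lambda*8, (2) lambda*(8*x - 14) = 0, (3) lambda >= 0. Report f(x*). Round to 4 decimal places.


Step 1: Try lambda = 0 (constraint inactive).
x_unc = -16/(2*5) = -1.6
Check: 8*-1.6 = -12.8 < 14 -- violated!
Step 2: Constraint must be active: 8*x = 14
x* = 14/8 = 1.75
lambda = (2*5*1.75 + 16)/8 = 4.1875
Step 3: Compute optimal value.
f(x*) = 5*1.75^2 + 16*1.75 = 43.3125


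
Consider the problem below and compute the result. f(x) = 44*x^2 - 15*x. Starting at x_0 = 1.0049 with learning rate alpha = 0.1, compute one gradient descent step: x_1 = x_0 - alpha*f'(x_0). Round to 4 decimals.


We compute the gradient at x_0 and apply the update.
f'(x) = 88*x - 15
f'(1.0049) = 88*1.0049 - 15 = 73.4312
x_1 = 1.0049 - 0.1*73.4312 = -6.3382


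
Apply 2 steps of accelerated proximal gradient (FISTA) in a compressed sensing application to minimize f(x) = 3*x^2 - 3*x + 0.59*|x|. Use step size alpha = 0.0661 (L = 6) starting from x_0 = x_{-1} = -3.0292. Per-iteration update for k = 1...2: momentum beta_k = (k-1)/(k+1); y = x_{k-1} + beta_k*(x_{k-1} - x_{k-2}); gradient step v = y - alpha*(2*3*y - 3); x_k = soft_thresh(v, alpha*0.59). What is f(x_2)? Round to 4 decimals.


FISTA on f(x) = 3*x^2 - 3*x + 0.59*|x|
L = 6, alpha = 0.0661
Iteration 1: beta = 0.0, y = -3.0292 + 0.0*(-3.0292 + 3.0292) = -3.0292
  grad(y) = -21.1752, v = y - alpha*grad = -1.6295
  prox(v) = soft_thresh(-1.6295, 0.039) = -1.5905
Iteration 2: beta = 0.3333, y = -1.5905 + 0.3333*(-1.5905 + 3.0292) = -1.111
  grad(y) = -9.6658, v = y - alpha*grad = -0.4721
  prox(v) = soft_thresh(-0.4721, 0.039) = -0.4331
f(x_2) = 3*(-0.4331)^2 - 3*(-0.4331) + 0.59*|-0.4331| = 2.1173


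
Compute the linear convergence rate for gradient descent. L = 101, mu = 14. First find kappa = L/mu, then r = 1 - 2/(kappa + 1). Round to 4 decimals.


Step 1: Compute the condition number.
kappa = L/mu = 101/14 = 7.2143
Step 2: Compute the convergence rate.
r = 1 - 2/(kappa + 1) = 1 - 2*mu/(L + mu) = (L - mu)/(L + mu) = 87/115 = 0.7565


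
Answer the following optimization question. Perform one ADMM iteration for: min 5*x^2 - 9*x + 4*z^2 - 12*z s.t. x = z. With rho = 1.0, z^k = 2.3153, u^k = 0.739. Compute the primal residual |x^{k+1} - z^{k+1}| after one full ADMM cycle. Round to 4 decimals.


ADMM iteration with rho = 1.0, z^k = 2.3153, u^k = 0.739
Step 1: x-update.
Minimize 5*x^2 - 9*x + (1.0/2)*(x - 2.3153 + 0.739)^2
FOC: (2*5 + 1.0)*x = 9 + 1.0*(2.3153 - 0.739)
x^{k+1} = 0.9615
Step 2: z-update.
Minimize 4*z^2 - 12*z + (1.0/2)*(0.9615 - z + 0.739)^2
FOC: (2*4 + 1.0)*z = 12 + 1.0*(0.9615 + 0.739)
z^{k+1} = 1.5223
Step 3: u-update.
u^{k+1} = 0.739 + 0.9615 - 1.5223 = 0.1782
Step 4: Primal residual = |0.9615 - 1.5223| = 0.5608


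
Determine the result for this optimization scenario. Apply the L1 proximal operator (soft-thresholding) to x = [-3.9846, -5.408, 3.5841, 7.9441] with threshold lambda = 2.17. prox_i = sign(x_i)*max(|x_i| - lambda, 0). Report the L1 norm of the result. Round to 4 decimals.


Soft-thresholding with lambda = 2.17:
prox(-3.9846) = sign(-3.9846)*max(|-3.9846| - 2.17, 0) = -1.8146
prox(-5.408) = sign(-5.408)*max(|-5.408| - 2.17, 0) = -3.238
prox(3.5841) = sign(3.5841)*max(|3.5841| - 2.17, 0) = 1.4141
prox(7.9441) = sign(7.9441)*max(|7.9441| - 2.17, 0) = 5.7741
prox(x) = [-1.8146, -3.238, 1.4141, 5.7741]
||prox(x)||_1 = 1.8146 + 3.238 + 1.4141 + 5.7741 = 12.2408


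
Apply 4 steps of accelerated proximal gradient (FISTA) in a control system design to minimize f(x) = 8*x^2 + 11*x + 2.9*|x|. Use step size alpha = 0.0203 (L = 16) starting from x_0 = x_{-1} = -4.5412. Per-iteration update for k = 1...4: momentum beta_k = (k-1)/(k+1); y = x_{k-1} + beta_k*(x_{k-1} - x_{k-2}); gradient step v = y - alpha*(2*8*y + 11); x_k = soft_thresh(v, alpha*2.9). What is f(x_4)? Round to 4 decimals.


FISTA on f(x) = 8*x^2 + 11*x + 2.9*|x|
L = 16, alpha = 0.0203
Iteration 1: beta = 0.0, y = -4.5412 + 0.0*(-4.5412 + 4.5412) = -4.5412
  grad(y) = -61.6592, v = y - alpha*grad = -3.2895
  prox(v) = soft_thresh(-3.2895, 0.0589) = -3.2306
Iteration 2: beta = 0.3333, y = -3.2306 + 0.3333*(-3.2306 + 4.5412) = -2.7938
  grad(y) = -33.7008, v = y - alpha*grad = -2.1097
  prox(v) = soft_thresh(-2.1097, 0.0589) = -2.0508
Iteration 3: beta = 0.5, y = -2.0508 + 0.5*(-2.0508 + 3.2306) = -1.4609
  grad(y) = -12.3741, v = y - alpha*grad = -1.2097
  prox(v) = soft_thresh(-1.2097, 0.0589) = -1.1508
Iteration 4: beta = 0.6, y = -1.1508 + 0.6*(-1.1508 + 2.0508) = -0.6108
  grad(y) = 1.2268, v = y - alpha*grad = -0.6357
  prox(v) = soft_thresh(-0.6357, 0.0589) = -0.5769
f(x_4) = 8*(-0.5769)^2 + 11*(-0.5769) + 2.9*|-0.5769| = -2.0104


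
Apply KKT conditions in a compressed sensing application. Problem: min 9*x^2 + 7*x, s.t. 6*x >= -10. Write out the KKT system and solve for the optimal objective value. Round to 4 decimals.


Step 1: Try lambda = 0 (constraint inactive).
Stationarity: 2*9*x + 7 = 0
x* = -7/(2*9) = -7/18 = -0.3889 (rounded; the exact value -7/18 is used below)
Check constraint: 6*-0.3889 = -2.3334 >= -10 -- satisfied.
Step 2: Compute optimal value.
f(x*) = 9*(-7/18)^2 + 7*(-7/18) = -1.3611


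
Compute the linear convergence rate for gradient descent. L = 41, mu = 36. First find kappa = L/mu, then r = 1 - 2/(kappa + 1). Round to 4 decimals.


Step 1: Compute the condition number.
kappa = L/mu = 41/36 = 1.1389
Step 2: Compute the convergence rate.
r = 1 - 2/(kappa + 1) = 1 - 2*mu/(L + mu) = (L - mu)/(L + mu) = 5/77 = 0.0649


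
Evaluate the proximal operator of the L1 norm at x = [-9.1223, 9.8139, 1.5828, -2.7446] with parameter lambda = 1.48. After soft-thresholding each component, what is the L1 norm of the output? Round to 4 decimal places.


Soft-thresholding with lambda = 1.48:
prox(-9.1223) = sign(-9.1223)*max(|-9.1223| - 1.48, 0) = -7.6423
prox(9.8139) = sign(9.8139)*max(|9.8139| - 1.48, 0) = 8.3339
prox(1.5828) = sign(1.5828)*max(|1.5828| - 1.48, 0) = 0.1028
prox(-2.7446) = sign(-2.7446)*max(|-2.7446| - 1.48, 0) = -1.2646
prox(x) = [-7.6423, 8.3339, 0.1028, -1.2646]
||prox(x)||_1 = 7.6423 + 8.3339 + 0.1028 + 1.2646 = 17.3436


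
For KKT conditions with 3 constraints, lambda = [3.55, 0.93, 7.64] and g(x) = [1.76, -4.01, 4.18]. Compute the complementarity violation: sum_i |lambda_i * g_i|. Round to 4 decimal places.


KKT complementary slackness check:
lambda_1 * g_1 = 3.55 * 1.76 = 6.248
lambda_2 * g_2 = 0.93 * -4.01 = -3.7293
lambda_3 * g_3 = 7.64 * 4.18 = 31.9352
Total violation = 6.248 + 3.7293 + 31.9352 = 41.9125


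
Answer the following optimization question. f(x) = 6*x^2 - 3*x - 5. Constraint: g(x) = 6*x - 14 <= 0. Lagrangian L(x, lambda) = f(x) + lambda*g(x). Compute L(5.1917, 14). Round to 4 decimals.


Step 1: Evaluate f(x).
f(5.1917) = 6*5.1917^2 - 3*5.1917 - 5 = 141.1474
Step 2: Evaluate g(x).
g(5.1917) = 6*5.1917 - 14 = 17.1502
Step 3: Compute Lagrangian.
L = 141.1474 + 14*17.1502 = 381.2502


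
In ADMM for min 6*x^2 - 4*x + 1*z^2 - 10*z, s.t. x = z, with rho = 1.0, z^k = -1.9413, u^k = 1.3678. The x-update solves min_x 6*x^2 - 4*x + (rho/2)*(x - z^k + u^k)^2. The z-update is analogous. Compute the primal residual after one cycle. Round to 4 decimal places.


ADMM iteration with rho = 1.0, z^k = -1.9413, u^k = 1.3678
Step 1: x-update.
Minimize 6*x^2 - 4*x + (1.0/2)*(x + 1.9413 + 1.3678)^2
FOC: (2*6 + 1.0)*x = 4 + 1.0*(-1.9413 - 1.3678)
x^{k+1} = 0.0531
Step 2: z-update.
Minimize 1*z^2 - 10*z + (1.0/2)*(0.0531 - z + 1.3678)^2
FOC: (2*1 + 1.0)*z = 10 + 1.0*(0.0531 + 1.3678)
z^{k+1} = 3.807
Step 3: u-update.
u^{k+1} = 1.3678 + 0.0531 - 3.807 = -2.386
Step 4: Primal residual = |0.0531 - 3.807| = 3.7538


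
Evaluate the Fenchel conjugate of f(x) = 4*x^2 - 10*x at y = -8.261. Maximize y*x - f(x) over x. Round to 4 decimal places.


f*(y) = sup_x {y*x - a*x^2 - b*x} = sup_x {(y-b)*x - a*x^2}
FOC: (y - b) - 2a*x = 0 => x* = (y - b)/(2a)
x* = (-8.261 + 10)/(2*4) = 0.2174
f*(-8.261) = (y-b)^2/(4a) = (-8.261 + 10)^2/(4*4)
= 3.0241/16 = 0.189


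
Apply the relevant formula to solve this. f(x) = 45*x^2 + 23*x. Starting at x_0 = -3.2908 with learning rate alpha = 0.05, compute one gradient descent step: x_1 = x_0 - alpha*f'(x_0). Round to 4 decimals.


We compute the gradient at x_0 and apply the update.
f'(x) = 90*x + 23
f'(-3.2908) = 90*-3.2908 + 23 = -273.172
x_1 = -3.2908 - 0.05*-273.172 = 10.3678


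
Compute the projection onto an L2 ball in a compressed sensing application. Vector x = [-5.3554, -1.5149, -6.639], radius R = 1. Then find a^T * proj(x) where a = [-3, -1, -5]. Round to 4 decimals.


Step 1: Compute ||x|| (intermediates to 6 decimals).
||x|| = sqrt((-5.3554)^2 + (-1.5149)^2 + (-6.639)^2) = 8.66323
Step 2: Project.
Since ||x|| > R, scale = R/||x|| = 1/8.66323 = 0.11543, proj(x) = scale * x
proj(x) = [-0.618174, -0.174865, -0.76634]
Step 3: Dot product.
a^T * proj(x) = -3*(-0.618174) - 1*(-0.174865) - 5*(-0.76634) = 5.8611


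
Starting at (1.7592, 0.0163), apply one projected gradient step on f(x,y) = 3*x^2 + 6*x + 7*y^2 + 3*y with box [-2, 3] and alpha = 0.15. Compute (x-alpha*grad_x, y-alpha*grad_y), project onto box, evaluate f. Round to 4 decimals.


Step 1: Compute gradient at (1.7592, 0.0163).
grad_x = 2*3*1.7592 + 6 = 16.5552
grad_y = 2*7*0.0163 + 3 = 3.2282
Step 2: Gradient step.
x_raw = 1.7592 - 0.15*16.5552 = -0.7241
y_raw = 0.0163 - 0.15*3.2282 = -0.4679
Step 3: Project onto [-2, 3].
x_proj = clip(-0.7241) = -0.7241
y_proj = clip(-0.4679) = -0.4679
Step 4: Evaluate f.
f(-0.7241, -0.4679) = -2.6427


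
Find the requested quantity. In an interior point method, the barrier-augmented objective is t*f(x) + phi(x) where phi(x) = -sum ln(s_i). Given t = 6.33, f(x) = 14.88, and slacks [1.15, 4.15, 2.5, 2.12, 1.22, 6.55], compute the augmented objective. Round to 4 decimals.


Step 1: Compute log-barrier.
ln values: [0.1398, 1.4231, 0.9163, 0.7514, 0.1989, 1.8795]
phi = -(0.1398 + 1.4231 + 0.9163 + 0.7514 + 0.1989 + 1.8795) = -5.3089
Step 2: Compute augmented objective.
t*f(x) = 6.33*14.88 = 94.1904
Total = 94.1904 - 5.3089 = 88.8815


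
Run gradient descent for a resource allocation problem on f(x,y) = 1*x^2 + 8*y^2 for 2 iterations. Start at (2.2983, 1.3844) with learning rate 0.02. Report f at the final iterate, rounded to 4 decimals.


Gradient descent on f(x,y) = 1*x^2 + 8*y^2.
Starting point: (2.2983, 1.3844), alpha = 0.02
Step 1: grad_x = 2*1*2.2983 = 4.5966, grad_y = 2*8*1.3844 = 22.1504
  x_1 = 2.2983 - 0.02*4.5966 = 2.2064
  y_1 = 1.3844 - 0.02*22.1504 = 0.9414
Step 2: grad_x = 2*1*2.2064 = 4.4127, grad_y = 2*8*0.9414 = 15.0623
  x_2 = 2.2064 - 0.02*4.4127 = 2.1181
  y_2 = 0.9414 - 0.02*15.0623 = 0.6401
f(2.1181, 0.6401) = 1*2.1181^2 + 8*0.6401^2 = 7.7647


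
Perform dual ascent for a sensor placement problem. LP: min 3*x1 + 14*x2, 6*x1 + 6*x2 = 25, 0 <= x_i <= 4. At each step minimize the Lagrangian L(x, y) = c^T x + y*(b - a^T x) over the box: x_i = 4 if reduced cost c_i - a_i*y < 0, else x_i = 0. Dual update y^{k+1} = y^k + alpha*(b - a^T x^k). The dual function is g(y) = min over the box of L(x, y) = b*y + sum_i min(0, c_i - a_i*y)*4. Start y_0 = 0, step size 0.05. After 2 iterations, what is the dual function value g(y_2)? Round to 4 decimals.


Dual ascent for LP: min 3*x1 + 14*x2, 6*x1 + 6*x2 = 25, 0 <= x_i <= 4
Step 1: y^k = 0.0, reduced costs: (3.0, 14.0)
  x^k = (0.0, 0.0), subgradient = b - a^T x = 25.0
  y^{k+1} = 0.0 + 0.05*25.0 = 1.25
Step 2: y^k = 1.25, reduced costs: (-4.5, 6.5)
  x^k = (4.0, 0.0), subgradient = b - a^T x = 1.0
  y^{k+1} = 1.25 + 0.05*1.0 = 1.3
Dual objective at y_2 = 1.3: reduced costs (-4.8, 6.2), box minimizer x = (4.0, 0.0)
g(y_2) = b*y + (c1 - a1*y)*x1 + (c2 - a2*y)*x2 = 25*1.3 + (-4.8)*4.0 + 6.2*0.0 = 32.5 - 19.2 + 0.0 = 13.3


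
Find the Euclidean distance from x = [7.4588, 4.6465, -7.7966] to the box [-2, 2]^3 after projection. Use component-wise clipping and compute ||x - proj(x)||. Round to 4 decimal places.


Project each component onto [-2, 2].
clip(7.4588) = 2.0, clip(4.6465) = 2.0, clip(-7.7966) = -2.0
Projection = [2.0, 2.0, -2.0]
Squared diffs: [29.7985, 7.004, 33.6006]
Distance = sqrt(70.4031) = 8.3907
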